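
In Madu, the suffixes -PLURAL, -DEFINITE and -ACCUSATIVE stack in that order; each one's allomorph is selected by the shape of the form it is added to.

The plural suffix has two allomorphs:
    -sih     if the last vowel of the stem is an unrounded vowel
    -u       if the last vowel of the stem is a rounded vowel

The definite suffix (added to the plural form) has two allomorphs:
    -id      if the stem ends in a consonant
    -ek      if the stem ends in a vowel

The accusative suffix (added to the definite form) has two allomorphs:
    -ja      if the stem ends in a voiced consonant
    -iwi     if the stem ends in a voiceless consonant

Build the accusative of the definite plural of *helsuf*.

helsufuekiwi

*helsuf*: last vowel = /u/, a rounded vowel → -u → *helsufu*.
The final sound of the plural form *helsufu* is /u/, which is a vowel, so the definite suffix is -ek, giving *helsufuek*.
Since the final consonant of the definite form *helsufuek* is /k/ (voiceless), it takes -iwi, giving *helsufuekiwi*.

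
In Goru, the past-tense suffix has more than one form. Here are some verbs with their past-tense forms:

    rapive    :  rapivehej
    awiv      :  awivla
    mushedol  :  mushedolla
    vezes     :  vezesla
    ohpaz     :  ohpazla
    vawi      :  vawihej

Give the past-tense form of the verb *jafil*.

Looking at the final sound of each stem: -la when the stem ends in a consonant (*awiv*, *mushedol*, *vezes*, *ohpaz*); -hej when the stem ends in a vowel (*rapive*, *vawi*).
Since the final sound of *jafil* is /l/ (a consonant), it takes -la, giving *jafilla*.

jafilla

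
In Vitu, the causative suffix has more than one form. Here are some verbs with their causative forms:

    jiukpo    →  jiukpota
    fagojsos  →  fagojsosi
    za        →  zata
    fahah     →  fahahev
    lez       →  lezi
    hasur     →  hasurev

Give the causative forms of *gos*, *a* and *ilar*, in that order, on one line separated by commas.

Looking at the final sound of each stem: -i when the stem ends in a sibilant (*fagojsos*, *lez*); -ev when the stem ends in a non-sibilant consonant (*fahah*, *hasur*); -ta when the stem ends in a vowel (*jiukpo*, *za*).
Since the final sound of *gos* is /s/ (a sibilant), it takes -i, giving *gosi*.
The final sound of *a* is /a/, which is a vowel, so the suffix is -ta, giving *ata*.
Since the final sound of *ilar* is /r/ (a non-sibilant consonant), it takes -ev, giving *ilarev*.

gosi, ata, ilarev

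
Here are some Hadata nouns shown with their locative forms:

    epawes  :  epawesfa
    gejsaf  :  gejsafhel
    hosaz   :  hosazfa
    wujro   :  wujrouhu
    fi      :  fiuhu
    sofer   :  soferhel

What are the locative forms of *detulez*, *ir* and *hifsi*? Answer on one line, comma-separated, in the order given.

detulezfa, irhel, hifsiuhu

Looking at the final sound of each stem: -fa when the stem ends in a sibilant (*epawes*, *hosaz*); -hel when the stem ends in a non-sibilant consonant (*gejsaf*, *sofer*); -uhu when the stem ends in a vowel (*wujro*, *fi*).
The final sound of *detulez* is /z/, which is a sibilant, so the suffix is -fa, giving *detulezfa*.
*ir*: final sound = /r/, a non-sibilant consonant → -hel → *irhel*.
*hifsi* — final sound /i/ (a vowel) → -uhu → *hifsiuhu*.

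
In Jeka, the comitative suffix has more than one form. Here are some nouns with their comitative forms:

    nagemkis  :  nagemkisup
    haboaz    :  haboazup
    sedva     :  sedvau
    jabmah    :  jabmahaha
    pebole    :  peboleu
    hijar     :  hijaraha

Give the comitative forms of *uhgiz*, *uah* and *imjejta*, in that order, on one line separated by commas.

uhgizup, uahaha, imjejtau

Looking at the final sound of each stem: -up when the stem ends in a sibilant (*nagemkis*, *haboaz*); -aha when the stem ends in a non-sibilant consonant (*jabmah*, *hijar*); -u when the stem ends in a vowel (*sedva*, *pebole*).
The final sound of *uhgiz* is /z/, which is a sibilant, so the suffix is -up, giving *uhgizup*.
Since the final sound of *uah* is /h/ (a non-sibilant consonant), it takes -aha, giving *uahaha*.
*imjejta* — final sound /a/ (a vowel) → -u → *imjejtau*.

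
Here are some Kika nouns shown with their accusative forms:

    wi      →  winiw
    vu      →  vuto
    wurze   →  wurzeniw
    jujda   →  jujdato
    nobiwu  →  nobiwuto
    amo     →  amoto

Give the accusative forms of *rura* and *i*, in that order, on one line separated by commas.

rurato, iniw

Looking at the last vowel of each stem: -niw when the last vowel of the stem is a front vowel (*wi*, *wurze*); -to when the last vowel of the stem is a back vowel (*vu*, *jujda*, *nobiwu*, *amo*).
Since the last vowel of *rura* is /a/ (a back vowel), it takes -to, giving *rurato*.
The last vowel of *i* is /i/, which is a front vowel, so the suffix is -niw, giving *iniw*.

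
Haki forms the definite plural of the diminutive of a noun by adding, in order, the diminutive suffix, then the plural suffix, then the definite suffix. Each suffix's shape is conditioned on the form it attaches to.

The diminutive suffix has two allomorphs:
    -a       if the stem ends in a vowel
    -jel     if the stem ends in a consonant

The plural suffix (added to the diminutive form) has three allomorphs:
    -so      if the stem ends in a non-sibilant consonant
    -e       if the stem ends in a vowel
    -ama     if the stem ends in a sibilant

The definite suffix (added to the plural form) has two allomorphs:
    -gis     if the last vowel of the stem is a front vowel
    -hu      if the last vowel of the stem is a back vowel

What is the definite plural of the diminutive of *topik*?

The final sound of *topik* is /k/, which is a consonant, so the diminutive suffix is -jel, giving *topikjel*.
The diminutive form *topikjel* — final sound /l/ (a non-sibilant consonant) → -so → *topikjelso*.
The plural form *topikjelso*: last vowel = /o/, a back vowel → -hu → *topikjelsohu*.

topikjelsohu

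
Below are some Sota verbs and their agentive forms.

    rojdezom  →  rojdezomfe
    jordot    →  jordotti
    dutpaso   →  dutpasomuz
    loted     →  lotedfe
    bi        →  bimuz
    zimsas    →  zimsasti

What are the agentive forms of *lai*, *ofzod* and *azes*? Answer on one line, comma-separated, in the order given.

laimuz, ofzodfe, azesti

Looking at the final sound of each stem: -ti when the stem ends in a voiceless consonant (*jordot*, *zimsas*); -fe when the stem ends in a voiced consonant (*rojdezom*, *loted*); -muz when the stem ends in a vowel (*dutpaso*, *bi*).
The final sound of *lai* is /i/, which is a vowel, so the suffix is -muz, giving *laimuz*.
Since the final sound of *ofzod* is /d/ (a voiced consonant), it takes -fe, giving *ofzodfe*.
The final sound of *azes* is /s/, which is a voiceless consonant, so the suffix is -ti, giving *azesti*.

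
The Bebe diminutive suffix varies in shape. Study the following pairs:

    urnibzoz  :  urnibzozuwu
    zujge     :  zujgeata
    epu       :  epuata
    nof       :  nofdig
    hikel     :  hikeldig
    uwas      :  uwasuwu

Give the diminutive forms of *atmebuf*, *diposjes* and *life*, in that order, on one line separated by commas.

atmebufdig, diposjesuwu, lifeata

The pattern is sibilance of the final sound: -uwu when the stem ends in a sibilant (*urnibzoz*, *uwas*); -dig when the stem ends in a non-sibilant consonant (*nof*, *hikel*); -ata when the stem ends in a vowel (*zujge*, *epu*).
Since the final sound of *atmebuf* is /f/ (a non-sibilant consonant), it takes -dig, giving *atmebufdig*.
*diposjes* — final sound /s/ (a sibilant) → -uwu → *diposjesuwu*.
The final sound of *life* is /e/, which is a vowel, so the suffix is -ata, giving *lifeata*.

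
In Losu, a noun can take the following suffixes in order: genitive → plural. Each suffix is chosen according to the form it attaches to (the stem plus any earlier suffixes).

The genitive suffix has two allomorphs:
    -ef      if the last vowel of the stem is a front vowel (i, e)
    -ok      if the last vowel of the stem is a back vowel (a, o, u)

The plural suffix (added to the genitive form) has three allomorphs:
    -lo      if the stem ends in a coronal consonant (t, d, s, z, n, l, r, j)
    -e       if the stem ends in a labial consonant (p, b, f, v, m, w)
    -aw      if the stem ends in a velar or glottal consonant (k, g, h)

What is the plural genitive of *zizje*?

zizjeefe

*zizje*: last vowel = /e/, a front vowel → -ef → *zizjeef*.
The genitive form *zizjeef* — final consonant /f/ (labial) → -e → *zizjeefe*.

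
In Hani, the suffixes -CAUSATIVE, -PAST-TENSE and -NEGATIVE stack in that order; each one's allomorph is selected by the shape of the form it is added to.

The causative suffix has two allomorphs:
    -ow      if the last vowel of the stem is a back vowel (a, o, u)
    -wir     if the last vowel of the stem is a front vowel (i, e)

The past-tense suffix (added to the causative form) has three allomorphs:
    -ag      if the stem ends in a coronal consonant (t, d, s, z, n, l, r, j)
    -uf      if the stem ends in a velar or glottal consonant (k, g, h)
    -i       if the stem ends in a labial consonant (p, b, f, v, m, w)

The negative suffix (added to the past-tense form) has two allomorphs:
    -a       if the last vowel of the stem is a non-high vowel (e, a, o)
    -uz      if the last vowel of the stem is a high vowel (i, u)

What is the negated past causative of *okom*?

okomowiuz

*okom*: last vowel = /o/, a back vowel → -ow → *okomow*.
The final consonant of the causative form *okomow* is /w/, which is labial, so the past-tense suffix is -i, giving *okomowi*.
Since the last vowel of the past-tense form *okomowi* is /i/ (a high vowel), it takes -uz, giving *okomowiuz*.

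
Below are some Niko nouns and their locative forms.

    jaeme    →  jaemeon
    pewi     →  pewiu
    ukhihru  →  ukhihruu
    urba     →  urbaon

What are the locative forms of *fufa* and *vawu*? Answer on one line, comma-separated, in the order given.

The pattern is height harmony: -u when the last vowel of the stem is a high vowel (*pewi*, *ukhihru*); -on when the last vowel of the stem is a non-high vowel (*jaeme*, *urba*).
Since the last vowel of *fufa* is /a/ (a non-high vowel), it takes -on, giving *fufaon*.
Since the last vowel of *vawu* is /u/ (a high vowel), it takes -u, giving *vawuu*.

fufaon, vawuu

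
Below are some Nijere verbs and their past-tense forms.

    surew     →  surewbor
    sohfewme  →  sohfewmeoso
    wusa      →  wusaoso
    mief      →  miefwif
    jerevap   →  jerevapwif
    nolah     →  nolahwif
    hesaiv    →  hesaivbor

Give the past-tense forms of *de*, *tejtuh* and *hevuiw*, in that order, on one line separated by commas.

deoso, tejtuhwif, hevuiwbor

The alternation tracks the final sound of the stem — -wif when the stem ends in a voiceless consonant (*mief*, *jerevap*, *nolah*); -bor when the stem ends in a voiced consonant (*surew*, *hesaiv*); -oso when the stem ends in a vowel (*sohfewme*, *wusa*).
*de* — final sound /e/ (a vowel) → -oso → *deoso*.
*tejtuh* — final sound /h/ (a voiceless consonant) → -wif → *tejtuhwif*.
*hevuiw*: final sound = /w/, a voiced consonant → -bor → *hevuiwbor*.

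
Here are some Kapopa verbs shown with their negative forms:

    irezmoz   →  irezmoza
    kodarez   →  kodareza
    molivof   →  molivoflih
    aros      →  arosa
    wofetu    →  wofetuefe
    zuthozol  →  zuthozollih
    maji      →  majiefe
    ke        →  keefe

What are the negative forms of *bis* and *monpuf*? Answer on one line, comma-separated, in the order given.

bisa, monpuflih

The pattern is sibilance of the final sound: -a when the stem ends in a sibilant (*irezmoz*, *kodarez*, *aros*); -lih when the stem ends in a non-sibilant consonant (*molivof*, *zuthozol*); -efe when the stem ends in a vowel (*wofetu*, *maji*, *ke*).
*bis* — final sound /s/ (a sibilant) → -a → *bisa*.
*monpuf*: final sound = /f/, a non-sibilant consonant → -lih → *monpuflih*.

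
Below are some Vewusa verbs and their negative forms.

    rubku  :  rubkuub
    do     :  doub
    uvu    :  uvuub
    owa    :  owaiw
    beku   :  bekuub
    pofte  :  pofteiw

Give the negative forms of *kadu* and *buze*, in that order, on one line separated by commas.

kaduub, buzeiw

The alternation tracks the last vowel of the stem — -ub when the last vowel of the stem is a rounded vowel (*rubku*, *do*, *uvu*, *beku*); -iw when the last vowel of the stem is an unrounded vowel (*owa*, *pofte*).
*kadu* — last vowel /u/ (a rounded vowel) → -ub → *kaduub*.
*buze*: last vowel = /e/, an unrounded vowel → -iw → *buzeiw*.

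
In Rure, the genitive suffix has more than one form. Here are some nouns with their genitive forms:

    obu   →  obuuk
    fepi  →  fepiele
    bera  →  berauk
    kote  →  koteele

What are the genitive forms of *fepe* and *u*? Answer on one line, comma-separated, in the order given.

The alternation tracks the last vowel of the stem — -ele when the last vowel of the stem is a front vowel (*fepi*, *kote*); -uk when the last vowel of the stem is a back vowel (*obu*, *bera*).
The last vowel of *fepe* is /e/, which is a front vowel, so the suffix is -ele, giving *fepeele*.
The last vowel of *u* is /u/, which is a back vowel, so the suffix is -uk, giving *uuk*.

fepeele, uuk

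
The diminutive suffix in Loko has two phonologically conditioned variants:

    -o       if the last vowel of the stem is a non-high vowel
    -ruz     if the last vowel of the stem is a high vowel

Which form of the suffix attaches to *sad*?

-o

*sad*: last vowel = /a/, a non-high vowel → -o.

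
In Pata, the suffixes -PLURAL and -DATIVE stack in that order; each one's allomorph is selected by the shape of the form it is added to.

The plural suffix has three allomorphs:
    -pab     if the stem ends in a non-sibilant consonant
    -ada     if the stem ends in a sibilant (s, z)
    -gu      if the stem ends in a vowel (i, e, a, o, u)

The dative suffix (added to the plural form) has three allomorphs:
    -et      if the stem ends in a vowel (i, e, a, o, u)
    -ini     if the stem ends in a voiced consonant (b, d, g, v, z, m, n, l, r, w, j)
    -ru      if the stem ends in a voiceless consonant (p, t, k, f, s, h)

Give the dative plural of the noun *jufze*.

The final sound of *jufze* is /e/, which is a vowel, so the plural suffix is -gu, giving *jufzegu*.
Since the final sound of the plural form *jufzegu* is /u/ (a vowel), it takes -et, giving *jufzeguet*.

jufzeguet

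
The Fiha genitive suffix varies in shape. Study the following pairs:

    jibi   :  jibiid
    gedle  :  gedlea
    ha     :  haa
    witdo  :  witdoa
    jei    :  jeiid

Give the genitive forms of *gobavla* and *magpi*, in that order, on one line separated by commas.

The pattern is height harmony: -id when the last vowel of the stem is a high vowel (*jibi*, *jei*); -a when the last vowel of the stem is a non-high vowel (*gedle*, *ha*, *witdo*).
*gobavla* — last vowel /a/ (a non-high vowel) → -a → *gobavlaa*.
Since the last vowel of *magpi* is /i/ (a high vowel), it takes -id, giving *magpiid*.

gobavlaa, magpiid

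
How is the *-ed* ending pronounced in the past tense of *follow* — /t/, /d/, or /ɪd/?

/d/

The stem *follow* ends in a voiced sound other than /d/.
The -ed suffix is realized as /ɪd/ after /t, d/; as /t/ after other voiceless consonants; and as /d/ after other voiced sounds.
So -ed on *follow* is pronounced /d/.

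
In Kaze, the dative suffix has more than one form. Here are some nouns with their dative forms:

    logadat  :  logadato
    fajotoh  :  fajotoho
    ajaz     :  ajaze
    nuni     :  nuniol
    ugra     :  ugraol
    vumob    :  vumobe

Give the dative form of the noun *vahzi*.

vahziol

The suffix is conditioned by the final sound: -o when the stem ends in a voiceless consonant (*logadat*, *fajotoh*); -e when the stem ends in a voiced consonant (*ajaz*, *vumob*); -ol when the stem ends in a vowel (*nuni*, *ugra*).
Since the final sound of *vahzi* is /i/ (a vowel), it takes -ol, giving *vahziol*.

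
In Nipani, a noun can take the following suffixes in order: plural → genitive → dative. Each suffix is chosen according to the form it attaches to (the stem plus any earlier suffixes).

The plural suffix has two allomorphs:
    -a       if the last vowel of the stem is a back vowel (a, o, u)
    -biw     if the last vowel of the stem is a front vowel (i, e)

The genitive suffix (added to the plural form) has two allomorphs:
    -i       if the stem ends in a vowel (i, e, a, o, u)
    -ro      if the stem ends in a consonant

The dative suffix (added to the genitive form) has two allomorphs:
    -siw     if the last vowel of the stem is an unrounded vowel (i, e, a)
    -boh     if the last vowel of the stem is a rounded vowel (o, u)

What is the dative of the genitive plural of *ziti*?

*ziti*: last vowel = /i/, a front vowel → -biw → *zitibiw*.
The plural form *zitibiw* — final sound /w/ (a consonant) → -ro → *zitibiwro*.
The genitive form *zitibiwro*: last vowel = /o/, a rounded vowel → -boh → *zitibiwroboh*.

zitibiwroboh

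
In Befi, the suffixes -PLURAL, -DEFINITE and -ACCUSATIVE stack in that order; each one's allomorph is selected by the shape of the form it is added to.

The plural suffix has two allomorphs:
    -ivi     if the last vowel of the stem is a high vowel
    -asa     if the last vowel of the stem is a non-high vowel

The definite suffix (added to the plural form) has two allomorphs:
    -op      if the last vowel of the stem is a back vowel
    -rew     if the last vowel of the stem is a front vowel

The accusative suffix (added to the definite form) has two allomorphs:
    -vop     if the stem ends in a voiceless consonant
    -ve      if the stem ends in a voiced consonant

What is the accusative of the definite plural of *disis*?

*disis*: last vowel = /i/, a high vowel → -ivi → *disisivi*.
The plural form *disisivi* — last vowel /i/ (a front vowel) → -rew → *disisivirew*.
The definite form *disisivirew*: final consonant = /w/, voiced → -ve → *disisivirewve*.

disisivirewve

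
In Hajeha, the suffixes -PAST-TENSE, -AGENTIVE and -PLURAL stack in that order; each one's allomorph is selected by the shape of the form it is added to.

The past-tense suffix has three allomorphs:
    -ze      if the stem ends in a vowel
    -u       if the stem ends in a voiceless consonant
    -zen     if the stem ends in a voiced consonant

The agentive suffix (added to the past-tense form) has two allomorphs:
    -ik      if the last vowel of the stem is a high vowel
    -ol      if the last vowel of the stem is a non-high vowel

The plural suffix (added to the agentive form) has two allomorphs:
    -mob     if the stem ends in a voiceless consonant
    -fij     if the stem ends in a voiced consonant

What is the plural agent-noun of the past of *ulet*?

uletuikmob

Since the final sound of *ulet* is /t/ (a voiceless consonant), it takes -u, giving *uletu*.
Since the last vowel of the past-tense form *uletu* is /u/ (a high vowel), it takes -ik, giving *uletuik*.
The agentive form *uletuik* — final consonant /k/ (voiceless) → -mob → *uletuikmob*.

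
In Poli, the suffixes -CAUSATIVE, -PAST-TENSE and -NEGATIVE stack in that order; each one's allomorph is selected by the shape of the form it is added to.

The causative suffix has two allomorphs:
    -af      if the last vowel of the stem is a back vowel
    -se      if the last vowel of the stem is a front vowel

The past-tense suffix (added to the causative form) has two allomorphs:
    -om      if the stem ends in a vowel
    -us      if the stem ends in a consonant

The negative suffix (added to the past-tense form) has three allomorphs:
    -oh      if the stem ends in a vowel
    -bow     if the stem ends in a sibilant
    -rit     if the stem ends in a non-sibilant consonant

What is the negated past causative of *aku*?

The last vowel of *aku* is /u/, which is a back vowel, so the causative suffix is -af, giving *akuaf*.
The causative form *akuaf*: final sound = /f/, a consonant → -us → *akuafus*.
The past-tense form *akuafus*: final sound = /s/, a sibilant → -bow → *akuafusbow*.

akuafusbow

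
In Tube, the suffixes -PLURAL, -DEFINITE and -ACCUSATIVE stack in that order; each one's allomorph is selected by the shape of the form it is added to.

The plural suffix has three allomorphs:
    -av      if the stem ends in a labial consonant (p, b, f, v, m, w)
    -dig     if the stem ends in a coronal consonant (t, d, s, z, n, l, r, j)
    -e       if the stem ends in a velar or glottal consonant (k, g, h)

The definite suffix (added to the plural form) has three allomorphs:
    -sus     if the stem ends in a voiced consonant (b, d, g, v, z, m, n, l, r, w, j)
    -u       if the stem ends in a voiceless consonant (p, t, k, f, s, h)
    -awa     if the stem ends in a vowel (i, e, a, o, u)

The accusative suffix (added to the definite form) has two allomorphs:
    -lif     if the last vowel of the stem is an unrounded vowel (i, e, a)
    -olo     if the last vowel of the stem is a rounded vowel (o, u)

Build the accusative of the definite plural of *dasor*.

Since the final consonant of *dasor* is /r/ (coronal), it takes -dig, giving *dasordig*.
Since the final sound of the plural form *dasordig* is /g/ (a voiced consonant), it takes -sus, giving *dasordigsus*.
Since the last vowel of the definite form *dasordigsus* is /u/ (a rounded vowel), it takes -olo, giving *dasordigsusolo*.

dasordigsusolo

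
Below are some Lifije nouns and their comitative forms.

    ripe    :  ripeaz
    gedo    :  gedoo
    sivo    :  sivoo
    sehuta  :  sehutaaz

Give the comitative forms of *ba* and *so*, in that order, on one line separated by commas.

The suffix is conditioned by the last vowel: -o when the last vowel of the stem is a rounded vowel (*gedo*, *sivo*); -az when the last vowel of the stem is an unrounded vowel (*ripe*, *sehuta*).
Since the last vowel of *ba* is /a/ (an unrounded vowel), it takes -az, giving *baaz*.
Since the last vowel of *so* is /o/ (a rounded vowel), it takes -o, giving *soo*.

baaz, soo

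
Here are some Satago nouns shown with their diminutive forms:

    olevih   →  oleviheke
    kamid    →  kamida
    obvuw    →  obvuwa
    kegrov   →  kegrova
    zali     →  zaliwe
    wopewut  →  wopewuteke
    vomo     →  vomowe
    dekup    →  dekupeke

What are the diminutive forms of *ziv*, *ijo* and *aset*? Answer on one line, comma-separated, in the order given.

The suffix is conditioned by the final sound: -eke when the stem ends in a voiceless consonant (*olevih*, *wopewut*, *dekup*); -a when the stem ends in a voiced consonant (*kamid*, *obvuw*, *kegrov*); -we when the stem ends in a vowel (*zali*, *vomo*).
The final sound of *ziv* is /v/, which is a voiced consonant, so the suffix is -a, giving *ziva*.
*ijo*: final sound = /o/, a vowel → -we → *ijowe*.
Since the final sound of *aset* is /t/ (a voiceless consonant), it takes -eke, giving *aseteke*.

ziva, ijowe, aseteke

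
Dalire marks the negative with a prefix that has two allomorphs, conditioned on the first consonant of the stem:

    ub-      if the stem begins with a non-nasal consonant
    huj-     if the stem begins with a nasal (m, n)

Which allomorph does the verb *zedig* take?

ub-

*zedig*: first consonant = /z/, non-nasal → ub-.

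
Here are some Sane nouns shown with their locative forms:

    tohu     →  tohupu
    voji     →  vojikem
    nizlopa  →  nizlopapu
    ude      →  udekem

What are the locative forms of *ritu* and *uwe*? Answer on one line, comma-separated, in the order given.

ritupu, uwekem

The pattern is front/back vowel harmony: -kem when the last vowel of the stem is a front vowel (*voji*, *ude*); -pu when the last vowel of the stem is a back vowel (*tohu*, *nizlopa*).
*ritu*: last vowel = /u/, a back vowel → -pu → *ritupu*.
Since the last vowel of *uwe* is /e/ (a front vowel), it takes -kem, giving *uwekem*.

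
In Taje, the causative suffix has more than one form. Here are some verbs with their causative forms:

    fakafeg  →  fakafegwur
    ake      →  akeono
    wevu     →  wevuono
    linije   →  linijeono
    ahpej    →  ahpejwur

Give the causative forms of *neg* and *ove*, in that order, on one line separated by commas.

The pattern is consonant vs. vowel: -wur when the stem ends in a consonant (*fakafeg*, *ahpej*); -ono when the stem ends in a vowel (*ake*, *wevu*, *linije*).
The final sound of *neg* is /g/, which is a consonant, so the suffix is -wur, giving *negwur*.
Since the final sound of *ove* is /e/ (a vowel), it takes -ono, giving *oveono*.

negwur, oveono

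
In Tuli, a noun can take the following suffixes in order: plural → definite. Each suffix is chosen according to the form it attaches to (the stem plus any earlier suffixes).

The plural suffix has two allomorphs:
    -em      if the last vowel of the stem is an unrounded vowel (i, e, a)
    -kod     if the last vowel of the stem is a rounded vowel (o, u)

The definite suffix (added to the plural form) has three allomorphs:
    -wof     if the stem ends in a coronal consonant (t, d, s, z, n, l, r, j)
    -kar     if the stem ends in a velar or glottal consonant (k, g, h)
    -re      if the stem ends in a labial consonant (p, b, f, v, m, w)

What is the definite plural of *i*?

*i* — last vowel /i/ (an unrounded vowel) → -em → *iem*.
The plural form *iem* — final consonant /m/ (labial) → -re → *iemre*.

iemre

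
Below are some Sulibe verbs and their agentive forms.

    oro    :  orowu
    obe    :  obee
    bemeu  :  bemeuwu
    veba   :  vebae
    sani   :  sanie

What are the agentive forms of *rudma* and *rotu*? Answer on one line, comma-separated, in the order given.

rudmae, rotuwu

The pattern is rounding harmony: -wu when the last vowel of the stem is a rounded vowel (*oro*, *bemeu*); -e when the last vowel of the stem is an unrounded vowel (*obe*, *veba*, *sani*).
Since the last vowel of *rudma* is /a/ (an unrounded vowel), it takes -e, giving *rudmae*.
The last vowel of *rotu* is /u/, which is a rounded vowel, so the suffix is -wu, giving *rotuwu*.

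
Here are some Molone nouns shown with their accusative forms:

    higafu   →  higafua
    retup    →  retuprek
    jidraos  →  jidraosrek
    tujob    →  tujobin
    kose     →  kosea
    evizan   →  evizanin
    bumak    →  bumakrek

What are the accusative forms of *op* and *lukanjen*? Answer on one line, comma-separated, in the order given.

The alternation tracks the final sound of the stem — -rek when the stem ends in a voiceless consonant (*retup*, *jidraos*, *bumak*); -in when the stem ends in a voiced consonant (*tujob*, *evizan*); -a when the stem ends in a vowel (*higafu*, *kose*).
The final sound of *op* is /p/, which is a voiceless consonant, so the suffix is -rek, giving *oprek*.
Since the final sound of *lukanjen* is /n/ (a voiced consonant), it takes -in, giving *lukanjenin*.

oprek, lukanjenin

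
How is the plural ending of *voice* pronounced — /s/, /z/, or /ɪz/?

The stem *voice* ends in a sibilant (/s, z, ʃ, ʒ, tʃ, dʒ/).
The plural suffix surfaces as /ɪz/ after sibilants, /s/ after other voiceless consonants, and /z/ after other voiced sounds.
So the plural -s on *voice* is pronounced /ɪz/.

/ɪz/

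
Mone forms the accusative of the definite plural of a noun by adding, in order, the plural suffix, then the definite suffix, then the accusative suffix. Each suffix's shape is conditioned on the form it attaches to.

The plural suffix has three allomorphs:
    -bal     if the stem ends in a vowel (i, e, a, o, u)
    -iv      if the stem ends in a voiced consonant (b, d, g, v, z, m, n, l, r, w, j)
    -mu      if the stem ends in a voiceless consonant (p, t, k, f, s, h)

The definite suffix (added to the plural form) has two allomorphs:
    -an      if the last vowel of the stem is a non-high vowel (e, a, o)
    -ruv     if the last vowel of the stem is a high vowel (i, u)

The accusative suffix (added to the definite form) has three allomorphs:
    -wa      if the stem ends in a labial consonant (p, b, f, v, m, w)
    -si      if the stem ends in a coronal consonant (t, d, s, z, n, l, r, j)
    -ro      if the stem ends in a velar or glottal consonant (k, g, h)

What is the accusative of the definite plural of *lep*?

Since the final sound of *lep* is /p/ (a voiceless consonant), it takes -mu, giving *lepmu*.
Since the last vowel of the plural form *lepmu* is /u/ (a high vowel), it takes -ruv, giving *lepmuruv*.
The definite form *lepmuruv* — final consonant /v/ (labial) → -wa → *lepmuruvwa*.

lepmuruvwa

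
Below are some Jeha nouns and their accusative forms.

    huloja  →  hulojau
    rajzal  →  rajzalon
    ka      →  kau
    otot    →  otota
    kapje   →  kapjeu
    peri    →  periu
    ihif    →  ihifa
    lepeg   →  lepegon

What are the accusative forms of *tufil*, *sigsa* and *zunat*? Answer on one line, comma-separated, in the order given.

tufilon, sigsau, zunata

The pattern is voicing of the final sound: -a when the stem ends in a voiceless consonant (*otot*, *ihif*); -on when the stem ends in a voiced consonant (*rajzal*, *lepeg*); -u when the stem ends in a vowel (*huloja*, *ka*, *kapje*, *peri*).
*tufil* — final sound /l/ (a voiced consonant) → -on → *tufilon*.
*sigsa* — final sound /a/ (a vowel) → -u → *sigsau*.
*zunat* — final sound /t/ (a voiceless consonant) → -a → *zunata*.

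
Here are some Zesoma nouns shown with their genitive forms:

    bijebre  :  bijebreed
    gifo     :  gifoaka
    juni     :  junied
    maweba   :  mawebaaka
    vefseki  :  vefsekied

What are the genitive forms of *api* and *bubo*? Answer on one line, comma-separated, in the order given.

apied, buboaka

The pattern is front/back vowel harmony: -ed when the last vowel of the stem is a front vowel (*bijebre*, *juni*, *vefseki*); -aka when the last vowel of the stem is a back vowel (*gifo*, *maweba*).
The last vowel of *api* is /i/, which is a front vowel, so the suffix is -ed, giving *apied*.
The last vowel of *bubo* is /o/, which is a back vowel, so the suffix is -aka, giving *buboaka*.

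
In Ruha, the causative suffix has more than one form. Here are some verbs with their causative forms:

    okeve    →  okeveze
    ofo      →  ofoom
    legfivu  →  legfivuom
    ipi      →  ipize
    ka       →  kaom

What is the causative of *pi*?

pize

The pattern is front/back vowel harmony: -ze when the last vowel of the stem is a front vowel (*okeve*, *ipi*); -om when the last vowel of the stem is a back vowel (*ofo*, *legfivu*, *ka*).
*pi* — last vowel /i/ (a front vowel) → -ze → *pize*.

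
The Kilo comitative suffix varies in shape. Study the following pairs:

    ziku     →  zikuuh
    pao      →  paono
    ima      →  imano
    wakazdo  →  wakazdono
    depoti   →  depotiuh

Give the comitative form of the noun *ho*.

Looking at the last vowel of each stem: -uh when the last vowel of the stem is a high vowel (*ziku*, *depoti*); -no when the last vowel of the stem is a non-high vowel (*pao*, *ima*, *wakazdo*).
*ho*: last vowel = /o/, a non-high vowel → -no → *hono*.

hono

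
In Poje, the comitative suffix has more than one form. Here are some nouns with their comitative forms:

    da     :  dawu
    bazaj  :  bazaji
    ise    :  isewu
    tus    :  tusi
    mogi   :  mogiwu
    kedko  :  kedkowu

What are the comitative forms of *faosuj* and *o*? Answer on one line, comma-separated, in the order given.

Looking at the final sound of each stem: -i when the stem ends in a consonant (*bazaj*, *tus*); -wu when the stem ends in a vowel (*da*, *ise*, *mogi*, *kedko*).
The final sound of *faosuj* is /j/, which is a consonant, so the suffix is -i, giving *faosuji*.
Since the final sound of *o* is /o/ (a vowel), it takes -wu, giving *owu*.

faosuji, owu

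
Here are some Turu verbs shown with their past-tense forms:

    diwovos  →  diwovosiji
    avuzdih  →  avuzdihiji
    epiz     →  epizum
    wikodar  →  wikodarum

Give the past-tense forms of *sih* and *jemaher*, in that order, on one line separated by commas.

sihiji, jemaherum

The alternation tracks the final consonant of the stem — -iji when the stem ends in a voiceless consonant (*diwovos*, *avuzdih*); -um when the stem ends in a voiced consonant (*epiz*, *wikodar*).
*sih* — final consonant /h/ (voiceless) → -iji → *sihiji*.
*jemaher*: final consonant = /r/, voiced → -um → *jemaherum*.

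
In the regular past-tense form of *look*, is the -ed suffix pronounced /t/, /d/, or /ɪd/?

The stem *look* ends in a voiceless consonant other than /t/.
The -ed suffix is realized as /ɪd/ after /t, d/; as /t/ after other voiceless consonants; and as /d/ after other voiced sounds.
So -ed on *look* is pronounced /t/.

/t/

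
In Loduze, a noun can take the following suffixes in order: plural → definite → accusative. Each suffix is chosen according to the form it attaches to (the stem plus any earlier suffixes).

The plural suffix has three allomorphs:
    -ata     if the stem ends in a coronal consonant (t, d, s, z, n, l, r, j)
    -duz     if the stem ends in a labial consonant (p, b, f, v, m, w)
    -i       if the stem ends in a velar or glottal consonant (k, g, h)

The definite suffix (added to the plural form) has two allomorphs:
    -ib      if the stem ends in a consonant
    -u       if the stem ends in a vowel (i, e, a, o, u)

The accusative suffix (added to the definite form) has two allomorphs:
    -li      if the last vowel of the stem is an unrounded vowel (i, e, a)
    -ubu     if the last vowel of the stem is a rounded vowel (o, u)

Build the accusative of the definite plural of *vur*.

*vur* — final consonant /r/ (coronal) → -ata → *vurata*.
Since the final sound of the plural form *vurata* is /a/ (a vowel), it takes -u, giving *vuratau*.
The last vowel of the definite form *vuratau* is /u/, which is a rounded vowel, so the accusative suffix is -ubu, giving *vuratauubu*.

vuratauubu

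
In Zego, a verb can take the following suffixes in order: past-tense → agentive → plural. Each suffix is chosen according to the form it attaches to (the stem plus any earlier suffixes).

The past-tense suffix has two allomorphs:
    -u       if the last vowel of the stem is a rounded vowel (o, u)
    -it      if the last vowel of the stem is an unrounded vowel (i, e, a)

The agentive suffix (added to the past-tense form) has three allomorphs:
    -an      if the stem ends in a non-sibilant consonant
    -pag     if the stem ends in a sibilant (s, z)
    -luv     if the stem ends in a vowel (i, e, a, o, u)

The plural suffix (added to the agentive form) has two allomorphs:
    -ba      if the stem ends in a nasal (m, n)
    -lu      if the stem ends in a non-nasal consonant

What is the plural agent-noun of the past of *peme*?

pemeitanba

*peme*: last vowel = /e/, an unrounded vowel → -it → *pemeit*.
Since the final sound of the past-tense form *pemeit* is /t/ (a non-sibilant consonant), it takes -an, giving *pemeitan*.
The agentive form *pemeitan* — final consonant /n/ (a nasal) → -ba → *pemeitanba*.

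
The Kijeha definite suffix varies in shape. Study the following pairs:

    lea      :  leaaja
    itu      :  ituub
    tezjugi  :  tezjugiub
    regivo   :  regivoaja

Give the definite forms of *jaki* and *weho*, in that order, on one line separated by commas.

The pattern is height harmony: -ub when the last vowel of the stem is a high vowel (*itu*, *tezjugi*); -aja when the last vowel of the stem is a non-high vowel (*lea*, *regivo*).
Since the last vowel of *jaki* is /i/ (a high vowel), it takes -ub, giving *jakiub*.
Since the last vowel of *weho* is /o/ (a non-high vowel), it takes -aja, giving *wehoaja*.

jakiub, wehoaja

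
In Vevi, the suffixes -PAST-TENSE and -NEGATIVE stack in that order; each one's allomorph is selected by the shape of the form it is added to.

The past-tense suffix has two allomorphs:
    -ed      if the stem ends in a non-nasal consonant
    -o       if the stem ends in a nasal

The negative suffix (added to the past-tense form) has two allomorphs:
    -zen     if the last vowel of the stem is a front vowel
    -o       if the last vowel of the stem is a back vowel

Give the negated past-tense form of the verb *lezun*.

lezunoo

Since the final consonant of *lezun* is /n/ (a nasal), it takes -o, giving *lezuno*.
The last vowel of the past-tense form *lezuno* is /o/, which is a back vowel, so the negative suffix is -o, giving *lezunoo*.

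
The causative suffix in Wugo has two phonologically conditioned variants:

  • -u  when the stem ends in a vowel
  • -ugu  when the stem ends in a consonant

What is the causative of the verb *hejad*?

*hejad* — final sound /d/ (a consonant) → -ugu → *hejadugu*.

hejadugu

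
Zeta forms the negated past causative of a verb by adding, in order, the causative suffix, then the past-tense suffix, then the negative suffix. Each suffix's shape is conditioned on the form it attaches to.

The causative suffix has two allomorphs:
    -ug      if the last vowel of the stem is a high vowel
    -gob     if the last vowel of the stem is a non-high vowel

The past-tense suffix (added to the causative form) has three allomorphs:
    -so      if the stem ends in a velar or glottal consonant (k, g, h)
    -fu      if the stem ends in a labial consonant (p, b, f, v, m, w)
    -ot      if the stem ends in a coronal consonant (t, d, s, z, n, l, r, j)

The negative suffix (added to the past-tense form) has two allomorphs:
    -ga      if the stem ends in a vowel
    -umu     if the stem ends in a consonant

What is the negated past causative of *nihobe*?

The last vowel of *nihobe* is /e/, which is a non-high vowel, so the causative suffix is -gob, giving *nihobegob*.
The causative form *nihobegob* — final consonant /b/ (labial) → -fu → *nihobegobfu*.
The past-tense form *nihobegobfu* — final sound /u/ (a vowel) → -ga → *nihobegobfuga*.

nihobegobfuga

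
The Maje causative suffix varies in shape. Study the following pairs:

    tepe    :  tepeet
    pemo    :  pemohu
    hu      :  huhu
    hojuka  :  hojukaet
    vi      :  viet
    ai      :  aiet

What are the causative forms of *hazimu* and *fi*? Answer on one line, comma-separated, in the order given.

hazimuhu, fiet

The pattern is rounding harmony: -hu when the last vowel of the stem is a rounded vowel (*pemo*, *hu*); -et when the last vowel of the stem is an unrounded vowel (*tepe*, *hojuka*, *vi*, *ai*).
The last vowel of *hazimu* is /u/, which is a rounded vowel, so the suffix is -hu, giving *hazimuhu*.
*fi* — last vowel /i/ (an unrounded vowel) → -et → *fiet*.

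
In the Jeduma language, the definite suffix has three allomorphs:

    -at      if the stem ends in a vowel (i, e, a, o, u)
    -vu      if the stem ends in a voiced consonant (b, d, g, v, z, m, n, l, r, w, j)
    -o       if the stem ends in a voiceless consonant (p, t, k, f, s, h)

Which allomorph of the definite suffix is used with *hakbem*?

*hakbem*: final sound = /m/, a voiced consonant → -vu.

-vu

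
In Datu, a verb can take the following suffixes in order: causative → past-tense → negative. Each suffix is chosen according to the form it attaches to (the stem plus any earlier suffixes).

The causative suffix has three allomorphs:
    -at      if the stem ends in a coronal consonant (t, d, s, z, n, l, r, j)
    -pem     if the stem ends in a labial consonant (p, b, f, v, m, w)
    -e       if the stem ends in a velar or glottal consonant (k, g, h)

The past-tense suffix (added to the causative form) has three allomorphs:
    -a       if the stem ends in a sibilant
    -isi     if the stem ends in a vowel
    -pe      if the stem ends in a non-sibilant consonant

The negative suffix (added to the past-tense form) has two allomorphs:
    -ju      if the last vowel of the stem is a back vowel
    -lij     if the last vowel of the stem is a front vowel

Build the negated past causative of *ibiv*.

ibivpempelij

*ibiv* — final consonant /v/ (labial) → -pem → *ibivpem*.
The causative form *ibivpem* — final sound /m/ (a non-sibilant consonant) → -pe → *ibivpempe*.
The past-tense form *ibivpempe*: last vowel = /e/, a front vowel → -lij → *ibivpempelij*.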